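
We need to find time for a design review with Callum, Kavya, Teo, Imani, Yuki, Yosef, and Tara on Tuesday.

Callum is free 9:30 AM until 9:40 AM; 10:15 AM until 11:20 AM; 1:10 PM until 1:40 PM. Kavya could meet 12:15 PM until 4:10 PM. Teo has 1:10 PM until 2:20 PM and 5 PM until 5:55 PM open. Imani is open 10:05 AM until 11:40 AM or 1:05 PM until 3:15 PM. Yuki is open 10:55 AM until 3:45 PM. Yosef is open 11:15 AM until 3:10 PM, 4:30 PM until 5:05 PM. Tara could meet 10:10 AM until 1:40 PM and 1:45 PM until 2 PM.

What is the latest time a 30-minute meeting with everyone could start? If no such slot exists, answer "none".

13:10

Callum ∩ Kavya: 13:10-13:40.
Callum ∩ Kavya ∩ Teo: 13:10-13:40.
Callum ∩ Kavya ∩ Teo ∩ Imani: 13:10-13:40.
Callum ∩ Kavya ∩ Teo ∩ Imani ∩ Yuki: 13:10-13:40.
Callum ∩ Kavya ∩ Teo ∩ Imani ∩ Yuki ∩ Yosef: 13:10-13:40.
Callum ∩ Kavya ∩ Teo ∩ Imani ∩ Yuki ∩ Yosef ∩ Tara: 13:10-13:40.
Those are the intersection windows.
The last common window of at least 30 minutes is 13:10-13:40; a 30-minute meeting can start as late as 13:10 and still end by 13:40.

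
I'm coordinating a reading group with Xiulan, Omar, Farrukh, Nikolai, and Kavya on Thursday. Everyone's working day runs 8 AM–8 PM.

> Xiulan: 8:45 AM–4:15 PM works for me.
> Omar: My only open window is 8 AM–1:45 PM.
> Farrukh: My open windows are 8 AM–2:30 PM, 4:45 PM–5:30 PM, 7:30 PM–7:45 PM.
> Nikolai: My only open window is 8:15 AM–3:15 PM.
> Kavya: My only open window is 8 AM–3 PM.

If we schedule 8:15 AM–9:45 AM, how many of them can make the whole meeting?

4

Omar, Farrukh, Nikolai, and Kavya can make the full 08:15-09:45 slot — that's 4.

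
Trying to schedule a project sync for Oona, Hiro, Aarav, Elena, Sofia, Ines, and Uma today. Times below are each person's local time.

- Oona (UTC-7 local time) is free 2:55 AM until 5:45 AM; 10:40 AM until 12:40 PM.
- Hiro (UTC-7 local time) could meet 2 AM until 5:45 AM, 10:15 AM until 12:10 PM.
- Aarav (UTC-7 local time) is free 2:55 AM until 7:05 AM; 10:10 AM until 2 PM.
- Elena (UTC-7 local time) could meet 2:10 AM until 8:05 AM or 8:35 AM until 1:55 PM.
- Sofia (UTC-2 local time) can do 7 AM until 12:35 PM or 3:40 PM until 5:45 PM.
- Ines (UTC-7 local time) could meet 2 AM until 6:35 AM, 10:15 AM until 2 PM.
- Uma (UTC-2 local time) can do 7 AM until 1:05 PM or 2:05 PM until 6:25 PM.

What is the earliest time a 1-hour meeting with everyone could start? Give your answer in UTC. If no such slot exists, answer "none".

09:55

Oona in UTC: 09:55-12:45, 17:40-19:40 (add 7h to convert from UTC-7).
Hiro in UTC: 09:00-12:45, 17:15-19:10 (add 7h to convert from UTC-7).
Aarav in UTC: 09:55-14:05, 17:10-21:00 (add 7h to convert from UTC-7).
Elena in UTC: 09:10-15:05, 15:35-20:55 (add 7h to convert from UTC-7).
Sofia in UTC: 09:00-14:35, 17:40-19:45 (add 2h to convert from UTC-2).
Ines in UTC: 09:00-13:35, 17:15-21:00 (add 7h to convert from UTC-7).
Uma in UTC: 09:00-15:05, 16:05-20:25 (add 2h to convert from UTC-2).
Oona ∩ Hiro: 09:55-12:45, 17:40-19:10.
Oona ∩ Hiro ∩ Aarav: 09:55-12:45, 17:40-19:10.
Oona ∩ Hiro ∩ Aarav ∩ Elena: 09:55-12:45, 17:40-19:10.
Oona ∩ Hiro ∩ Aarav ∩ Elena ∩ Sofia: 09:55-12:45, 17:40-19:10.
Oona ∩ Hiro ∩ Aarav ∩ Elena ∩ Sofia ∩ Ines: 09:55-12:45, 17:40-19:10.
Oona ∩ Hiro ∩ Aarav ∩ Elena ∩ Sofia ∩ Ines ∩ Uma: 09:55-12:45, 17:40-19:10.
The first common window of at least 60 minutes is 09:55-12:45, so the earliest start is 09:55.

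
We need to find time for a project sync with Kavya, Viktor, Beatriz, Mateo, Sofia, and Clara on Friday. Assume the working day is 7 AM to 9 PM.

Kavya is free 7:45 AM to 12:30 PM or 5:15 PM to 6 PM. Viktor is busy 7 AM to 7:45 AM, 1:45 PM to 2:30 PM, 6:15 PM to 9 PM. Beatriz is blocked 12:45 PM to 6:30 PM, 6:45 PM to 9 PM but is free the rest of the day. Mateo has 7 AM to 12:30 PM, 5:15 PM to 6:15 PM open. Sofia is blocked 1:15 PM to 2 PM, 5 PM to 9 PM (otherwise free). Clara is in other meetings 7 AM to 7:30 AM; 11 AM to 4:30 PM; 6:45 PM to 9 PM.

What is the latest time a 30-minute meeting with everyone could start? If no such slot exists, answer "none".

10:30

Kavya free: 07:45-12:30, 17:15-18:00.
Viktor free: 07:45-13:45, 14:30-18:15 (invert busy blocks within the working day).
Beatriz free: 07:00-12:45, 18:30-18:45 (invert busy blocks within the working day).
Mateo free: 07:00-12:30, 17:15-18:15.
Sofia free: 07:00-13:15, 14:00-17:00 (invert busy blocks within the working day).
Clara free: 07:30-11:00, 16:30-18:45 (invert busy blocks within the working day).
Kavya ∩ Viktor: 07:45-12:30, 17:15-18:00.
Kavya ∩ Viktor ∩ Beatriz: 07:45-12:30.
Kavya ∩ Viktor ∩ Beatriz ∩ Mateo: 07:45-12:30.
Kavya ∩ Viktor ∩ Beatriz ∩ Mateo ∩ Sofia: 07:45-12:30.
Kavya ∩ Viktor ∩ Beatriz ∩ Mateo ∩ Sofia ∩ Clara: 07:45-11:00.
So the common availability across everyone is 07:45-11:00.
The last common window of at least 30 minutes is 07:45-11:00; a 30-minute meeting can start as late as 10:30 and still end by 11:00.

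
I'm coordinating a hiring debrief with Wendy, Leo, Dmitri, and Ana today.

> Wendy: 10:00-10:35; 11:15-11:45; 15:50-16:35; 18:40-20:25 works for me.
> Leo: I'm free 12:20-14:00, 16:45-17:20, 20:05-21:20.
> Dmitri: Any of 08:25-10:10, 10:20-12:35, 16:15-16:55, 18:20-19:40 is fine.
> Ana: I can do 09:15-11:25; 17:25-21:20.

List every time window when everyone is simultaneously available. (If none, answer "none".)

Wendy ∩ Leo: 20:05-20:25.
Wendy ∩ Leo ∩ Dmitri: ∅.
Wendy ∩ Leo ∩ Dmitri ∩ Ana: ∅.
There is no time when everyone is free.

none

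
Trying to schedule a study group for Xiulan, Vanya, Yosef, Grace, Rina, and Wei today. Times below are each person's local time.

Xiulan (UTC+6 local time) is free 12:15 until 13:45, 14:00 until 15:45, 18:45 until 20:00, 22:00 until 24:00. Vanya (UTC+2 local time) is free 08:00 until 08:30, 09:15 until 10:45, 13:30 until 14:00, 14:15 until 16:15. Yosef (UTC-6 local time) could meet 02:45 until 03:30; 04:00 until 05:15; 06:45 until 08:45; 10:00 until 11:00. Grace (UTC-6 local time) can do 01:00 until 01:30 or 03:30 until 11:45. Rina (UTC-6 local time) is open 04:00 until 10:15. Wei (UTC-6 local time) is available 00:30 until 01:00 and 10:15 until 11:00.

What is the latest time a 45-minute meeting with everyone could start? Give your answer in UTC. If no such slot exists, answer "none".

Xiulan in UTC: 06:15-07:45, 08:00-09:45, 12:45-14:00, 16:00-18:00 (subtract 6h to convert from UTC+6).
Vanya in UTC: 06:00-06:30, 07:15-08:45, 11:30-12:00, 12:15-14:15 (subtract 2h to convert from UTC+2).
Yosef in UTC: 08:45-09:30, 10:00-11:15, 12:45-14:45, 16:00-17:00 (add 6h to convert from UTC-6).
Grace in UTC: 07:00-07:30, 09:30-17:45 (add 6h to convert from UTC-6).
Rina in UTC: 10:00-16:15 (add 6h to convert from UTC-6).
Wei in UTC: 06:30-07:00, 16:15-17:00 (add 6h to convert from UTC-6).
Xiulan ∩ Vanya: 06:15-06:30, 07:15-07:45, 08:00-08:45, 12:45-14:00.
Xiulan ∩ Vanya ∩ Yosef: 12:45-14:00.
Xiulan ∩ Vanya ∩ Yosef ∩ Grace: 12:45-14:00.
Xiulan ∩ Vanya ∩ Yosef ∩ Grace ∩ Rina: 12:45-14:00.
Xiulan ∩ Vanya ∩ Yosef ∩ Grace ∩ Rina ∩ Wei: ∅.
There is no time when everyone is free.
No common window is at least 45 minutes long.

none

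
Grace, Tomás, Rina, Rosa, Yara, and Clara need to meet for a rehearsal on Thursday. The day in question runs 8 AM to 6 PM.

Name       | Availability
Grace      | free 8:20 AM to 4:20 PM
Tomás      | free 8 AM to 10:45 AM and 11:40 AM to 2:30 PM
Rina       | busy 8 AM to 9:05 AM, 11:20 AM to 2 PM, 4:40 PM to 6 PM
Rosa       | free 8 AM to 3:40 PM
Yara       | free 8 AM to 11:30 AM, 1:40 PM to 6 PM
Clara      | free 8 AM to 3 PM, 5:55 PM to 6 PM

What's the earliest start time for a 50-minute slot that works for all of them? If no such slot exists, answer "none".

Grace free: 08:20-16:20.
Tomás free: 08:00-10:45, 11:40-14:30.
Rina free: 09:05-11:20, 14:00-16:40 (invert busy blocks within the working day).
Rosa free: 08:00-15:40.
Yara free: 08:00-11:30, 13:40-18:00.
Clara free: 08:00-15:00, 17:55-18:00.
Grace ∩ Tomás: 08:20-10:45, 11:40-14:30.
Grace ∩ Tomás ∩ Rina: 09:05-10:45, 14:00-14:30.
Grace ∩ Tomás ∩ Rina ∩ Rosa: 09:05-10:45, 14:00-14:30.
Grace ∩ Tomás ∩ Rina ∩ Rosa ∩ Yara: 09:05-10:45, 14:00-14:30.
Grace ∩ Tomás ∩ Rina ∩ Rosa ∩ Yara ∩ Clara: 09:05-10:45, 14:00-14:30.
The first common window of at least 50 minutes is 09:05-10:45, so the earliest start is 09:05.

09:05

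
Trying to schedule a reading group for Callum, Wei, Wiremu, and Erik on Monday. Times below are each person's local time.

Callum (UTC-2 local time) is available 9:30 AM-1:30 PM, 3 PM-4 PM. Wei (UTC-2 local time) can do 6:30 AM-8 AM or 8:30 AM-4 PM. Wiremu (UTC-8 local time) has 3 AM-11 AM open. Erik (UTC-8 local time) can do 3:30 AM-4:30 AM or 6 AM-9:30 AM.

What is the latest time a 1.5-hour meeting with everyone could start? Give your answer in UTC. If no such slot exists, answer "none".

Callum in UTC: 11:30-15:30, 17:00-18:00 (add 2h to convert from UTC-2).
Wei in UTC: 08:30-10:00, 10:30-18:00 (add 2h to convert from UTC-2).
Wiremu in UTC: 11:00-19:00 (add 8h to convert from UTC-8).
Erik in UTC: 11:30-12:30, 14:00-17:30 (add 8h to convert from UTC-8).
Callum ∩ Wei: 11:30-15:30, 17:00-18:00.
Callum ∩ Wei ∩ Wiremu: 11:30-15:30, 17:00-18:00.
Callum ∩ Wei ∩ Wiremu ∩ Erik: 11:30-12:30, 14:00-15:30, 17:00-17:30.
So the common availability across everyone is 11:30-12:30, 14:00-15:30, 17:00-17:30.
The last common window of at least 90 minutes is 14:00-15:30; a 90-minute meeting can start as late as 14:00 and still end by 15:30.

14:00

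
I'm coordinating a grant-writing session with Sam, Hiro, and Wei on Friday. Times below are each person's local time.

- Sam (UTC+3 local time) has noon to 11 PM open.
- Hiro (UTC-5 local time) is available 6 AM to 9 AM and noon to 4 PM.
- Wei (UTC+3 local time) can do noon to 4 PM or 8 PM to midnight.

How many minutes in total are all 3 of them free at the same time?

300

Sam in UTC: 09:00-20:00 (subtract 3h to convert from UTC+3).
Hiro in UTC: 11:00-14:00, 17:00-21:00 (add 5h to convert from UTC-5).
Wei in UTC: 09:00-13:00, 17:00-21:00 (subtract 3h to convert from UTC+3).
Sam ∩ Hiro: 11:00-14:00, 17:00-20:00.
Sam ∩ Hiro ∩ Wei: 11:00-13:00, 17:00-20:00.
Summing the common windows: 120 + 180 = 300 minutes.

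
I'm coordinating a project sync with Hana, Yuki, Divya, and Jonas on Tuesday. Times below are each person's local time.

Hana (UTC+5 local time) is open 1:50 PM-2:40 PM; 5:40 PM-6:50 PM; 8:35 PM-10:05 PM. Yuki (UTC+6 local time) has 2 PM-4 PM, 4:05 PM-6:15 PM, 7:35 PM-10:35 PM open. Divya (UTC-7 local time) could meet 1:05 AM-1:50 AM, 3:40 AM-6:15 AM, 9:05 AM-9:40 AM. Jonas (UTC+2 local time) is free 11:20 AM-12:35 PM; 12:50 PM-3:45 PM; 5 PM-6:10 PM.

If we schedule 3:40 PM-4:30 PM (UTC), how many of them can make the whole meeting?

Hana in UTC: 08:50-09:40, 12:40-13:50, 15:35-17:05 (subtract 5h to convert from UTC+5).
Yuki in UTC: 08:00-10:00, 10:05-12:15, 13:35-16:35 (subtract 6h to convert from UTC+6).
Divya in UTC: 08:05-08:50, 10:40-13:15, 16:05-16:40 (add 7h to convert from UTC-7).
Jonas in UTC: 09:20-10:35, 10:50-13:45, 15:00-16:10 (subtract 2h to convert from UTC+2).
Hana and Yuki can make the full 15:40-16:30 slot — that's 2.

2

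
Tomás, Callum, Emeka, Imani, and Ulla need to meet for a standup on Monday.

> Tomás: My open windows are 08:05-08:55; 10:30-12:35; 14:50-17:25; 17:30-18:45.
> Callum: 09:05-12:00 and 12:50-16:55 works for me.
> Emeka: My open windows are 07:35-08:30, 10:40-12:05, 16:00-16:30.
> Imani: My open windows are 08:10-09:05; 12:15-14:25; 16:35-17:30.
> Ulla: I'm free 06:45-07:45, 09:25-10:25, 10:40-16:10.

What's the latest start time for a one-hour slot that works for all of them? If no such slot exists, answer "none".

none

Tomás ∩ Callum: 10:30-12:00, 14:50-16:55.
Tomás ∩ Callum ∩ Emeka: 10:40-12:00, 16:00-16:30.
Tomás ∩ Callum ∩ Emeka ∩ Imani: ∅.
Tomás ∩ Callum ∩ Emeka ∩ Imani ∩ Ulla: ∅.
There is no time when everyone is free.
No common window is at least 60 minutes long.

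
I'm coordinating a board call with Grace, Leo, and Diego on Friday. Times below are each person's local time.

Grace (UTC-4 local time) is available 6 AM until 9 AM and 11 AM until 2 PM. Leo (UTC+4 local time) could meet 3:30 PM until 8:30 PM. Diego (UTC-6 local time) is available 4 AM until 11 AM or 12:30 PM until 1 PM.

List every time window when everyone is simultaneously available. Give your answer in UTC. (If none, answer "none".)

Grace in UTC: 10:00-13:00, 15:00-18:00 (add 4h to convert from UTC-4).
Leo in UTC: 11:30-16:30 (subtract 4h to convert from UTC+4).
Diego in UTC: 10:00-17:00, 18:30-19:00 (add 6h to convert from UTC-6).
Grace ∩ Leo: 11:30-13:00, 15:00-16:30.
Grace ∩ Leo ∩ Diego: 11:30-13:00, 15:00-16:30.

11:30-13:00, 15:00-16:30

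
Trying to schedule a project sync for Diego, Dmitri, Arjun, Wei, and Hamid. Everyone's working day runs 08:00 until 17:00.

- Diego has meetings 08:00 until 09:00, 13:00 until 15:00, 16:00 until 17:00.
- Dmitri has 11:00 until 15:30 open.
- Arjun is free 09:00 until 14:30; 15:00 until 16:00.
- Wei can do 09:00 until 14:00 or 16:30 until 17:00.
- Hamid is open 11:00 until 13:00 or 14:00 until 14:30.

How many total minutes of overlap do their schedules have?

Diego free: 09:00-13:00, 15:00-16:00 (invert busy blocks within the working day).
Dmitri free: 11:00-15:30.
Arjun free: 09:00-14:30, 15:00-16:00.
Wei free: 09:00-14:00, 16:30-17:00.
Hamid free: 11:00-13:00, 14:00-14:30.
Diego ∩ Dmitri: 11:00-13:00, 15:00-15:30.
Diego ∩ Dmitri ∩ Arjun: 11:00-13:00, 15:00-15:30.
Diego ∩ Dmitri ∩ Arjun ∩ Wei: 11:00-13:00.
Diego ∩ Dmitri ∩ Arjun ∩ Wei ∩ Hamid: 11:00-13:00.
So the common availability across everyone is 11:00-13:00.
That's a single block of 120 minutes.

120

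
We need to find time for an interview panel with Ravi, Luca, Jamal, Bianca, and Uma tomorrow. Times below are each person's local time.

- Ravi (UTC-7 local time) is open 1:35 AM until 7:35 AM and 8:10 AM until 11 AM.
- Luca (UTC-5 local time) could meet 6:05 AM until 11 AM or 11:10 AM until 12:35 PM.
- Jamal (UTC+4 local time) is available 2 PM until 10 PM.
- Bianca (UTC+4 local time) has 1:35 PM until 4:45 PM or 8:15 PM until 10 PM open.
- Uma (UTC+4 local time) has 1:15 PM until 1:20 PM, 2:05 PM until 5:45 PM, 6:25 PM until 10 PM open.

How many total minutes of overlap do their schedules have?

Ravi in UTC: 08:35-14:35, 15:10-18:00 (add 7h to convert from UTC-7).
Luca in UTC: 11:05-16:00, 16:10-17:35 (add 5h to convert from UTC-5).
Jamal in UTC: 10:00-18:00 (subtract 4h to convert from UTC+4).
Bianca in UTC: 09:35-12:45, 16:15-18:00 (subtract 4h to convert from UTC+4).
Uma in UTC: 09:15-09:20, 10:05-13:45, 14:25-18:00 (subtract 4h to convert from UTC+4).
Ravi ∩ Luca: 11:05-14:35, 15:10-16:00, 16:10-17:35.
Ravi ∩ Luca ∩ Jamal: 11:05-14:35, 15:10-16:00, 16:10-17:35.
Ravi ∩ Luca ∩ Jamal ∩ Bianca: 11:05-12:45, 16:15-17:35.
Ravi ∩ Luca ∩ Jamal ∩ Bianca ∩ Uma: 11:05-12:45, 16:15-17:35.
Summing the common windows: 100 + 80 = 180 minutes.

180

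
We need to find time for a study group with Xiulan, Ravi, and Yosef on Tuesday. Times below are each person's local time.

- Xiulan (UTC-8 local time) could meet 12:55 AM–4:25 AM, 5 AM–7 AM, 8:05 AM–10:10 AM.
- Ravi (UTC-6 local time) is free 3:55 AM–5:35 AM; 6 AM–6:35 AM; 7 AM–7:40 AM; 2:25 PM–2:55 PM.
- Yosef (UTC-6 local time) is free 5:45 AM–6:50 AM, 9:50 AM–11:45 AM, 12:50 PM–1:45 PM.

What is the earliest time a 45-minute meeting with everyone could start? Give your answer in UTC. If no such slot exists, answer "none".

Xiulan in UTC: 08:55-12:25, 13:00-15:00, 16:05-18:10 (add 8h to convert from UTC-8).
Ravi in UTC: 09:55-11:35, 12:00-12:35, 13:00-13:40, 20:25-20:55 (add 6h to convert from UTC-6).
Yosef in UTC: 11:45-12:50, 15:50-17:45, 18:50-19:45 (add 6h to convert from UTC-6).
Xiulan ∩ Ravi: 09:55-11:35, 12:00-12:25, 13:00-13:40.
Xiulan ∩ Ravi ∩ Yosef: 12:00-12:25.
No common window is at least 45 minutes long.

none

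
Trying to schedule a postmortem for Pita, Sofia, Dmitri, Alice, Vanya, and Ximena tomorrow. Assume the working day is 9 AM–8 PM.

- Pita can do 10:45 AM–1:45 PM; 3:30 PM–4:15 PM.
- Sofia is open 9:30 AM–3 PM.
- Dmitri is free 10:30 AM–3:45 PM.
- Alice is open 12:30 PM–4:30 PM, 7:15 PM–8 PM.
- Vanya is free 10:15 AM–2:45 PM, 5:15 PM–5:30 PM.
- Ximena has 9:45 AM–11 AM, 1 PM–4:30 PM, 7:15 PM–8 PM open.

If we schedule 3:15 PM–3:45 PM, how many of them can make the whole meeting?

Dmitri, Alice, and Ximena can make the full 15:15-15:45 slot — that's 3.

3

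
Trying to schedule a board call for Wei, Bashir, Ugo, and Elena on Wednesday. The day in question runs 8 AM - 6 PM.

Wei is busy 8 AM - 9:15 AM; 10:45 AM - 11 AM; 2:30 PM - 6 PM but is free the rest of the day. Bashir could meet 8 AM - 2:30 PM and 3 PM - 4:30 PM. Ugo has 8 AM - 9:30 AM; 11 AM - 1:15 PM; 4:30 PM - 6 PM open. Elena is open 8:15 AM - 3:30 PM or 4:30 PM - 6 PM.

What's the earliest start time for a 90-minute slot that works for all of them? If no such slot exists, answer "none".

Wei free: 09:15-10:45, 11:00-14:30 (invert busy blocks within the working day).
Bashir free: 08:00-14:30, 15:00-16:30.
Ugo free: 08:00-09:30, 11:00-13:15, 16:30-18:00.
Elena free: 08:15-15:30, 16:30-18:00.
Wei ∩ Bashir: 09:15-10:45, 11:00-14:30.
Wei ∩ Bashir ∩ Ugo: 09:15-09:30, 11:00-13:15.
Wei ∩ Bashir ∩ Ugo ∩ Elena: 09:15-09:30, 11:00-13:15.
So the common availability across everyone is 09:15-09:30, 11:00-13:15.
The first common window of at least 90 minutes is 11:00-13:15, so the earliest start is 11:00.

11:00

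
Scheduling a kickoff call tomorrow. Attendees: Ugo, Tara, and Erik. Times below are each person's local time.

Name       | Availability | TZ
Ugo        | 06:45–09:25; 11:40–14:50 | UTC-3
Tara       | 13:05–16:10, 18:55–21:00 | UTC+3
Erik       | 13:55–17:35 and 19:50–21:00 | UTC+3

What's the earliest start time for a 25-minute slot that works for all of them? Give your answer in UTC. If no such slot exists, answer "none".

Ugo in UTC: 09:45-12:25, 14:40-17:50 (add 3h to convert from UTC-3).
Tara in UTC: 10:05-13:10, 15:55-18:00 (subtract 3h to convert from UTC+3).
Erik in UTC: 10:55-14:35, 16:50-18:00 (subtract 3h to convert from UTC+3).
Ugo ∩ Tara: 10:05-12:25, 15:55-17:50.
Ugo ∩ Tara ∩ Erik: 10:55-12:25, 16:50-17:50.
The first common window of at least 25 minutes is 10:55-12:25, so the earliest start is 10:55.

10:55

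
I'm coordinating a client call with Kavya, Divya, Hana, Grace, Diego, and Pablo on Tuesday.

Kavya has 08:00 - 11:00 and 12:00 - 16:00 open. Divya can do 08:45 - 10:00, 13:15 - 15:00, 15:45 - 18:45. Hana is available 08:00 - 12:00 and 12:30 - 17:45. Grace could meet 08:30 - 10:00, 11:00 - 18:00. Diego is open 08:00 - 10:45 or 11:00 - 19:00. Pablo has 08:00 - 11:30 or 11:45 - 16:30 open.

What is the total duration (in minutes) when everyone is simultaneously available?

Kavya ∩ Divya: 08:45-10:00, 13:15-15:00, 15:45-16:00.
Kavya ∩ Divya ∩ Hana: 08:45-10:00, 13:15-15:00, 15:45-16:00.
Kavya ∩ Divya ∩ Hana ∩ Grace: 08:45-10:00, 13:15-15:00, 15:45-16:00.
Kavya ∩ Divya ∩ Hana ∩ Grace ∩ Diego: 08:45-10:00, 13:15-15:00, 15:45-16:00.
Kavya ∩ Divya ∩ Hana ∩ Grace ∩ Diego ∩ Pablo: 08:45-10:00, 13:15-15:00, 15:45-16:00.
Summing the common windows: 75 + 105 + 15 = 195 minutes.

195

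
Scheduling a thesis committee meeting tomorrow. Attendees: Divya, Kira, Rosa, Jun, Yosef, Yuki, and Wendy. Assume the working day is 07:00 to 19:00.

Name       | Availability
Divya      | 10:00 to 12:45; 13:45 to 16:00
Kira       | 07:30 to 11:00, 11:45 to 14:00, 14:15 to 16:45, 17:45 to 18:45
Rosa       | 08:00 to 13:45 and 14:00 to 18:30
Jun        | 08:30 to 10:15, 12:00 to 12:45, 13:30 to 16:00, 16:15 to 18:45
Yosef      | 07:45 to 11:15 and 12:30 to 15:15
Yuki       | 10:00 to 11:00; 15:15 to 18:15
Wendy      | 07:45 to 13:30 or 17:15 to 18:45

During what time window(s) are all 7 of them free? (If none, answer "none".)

Divya ∩ Kira: 10:00-11:00, 11:45-12:45, 13:45-14:00, 14:15-16:00.
Divya ∩ Kira ∩ Rosa: 10:00-11:00, 11:45-12:45, 14:15-16:00.
Divya ∩ Kira ∩ Rosa ∩ Jun: 10:00-10:15, 12:00-12:45, 14:15-16:00.
Divya ∩ Kira ∩ Rosa ∩ Jun ∩ Yosef: 10:00-10:15, 12:30-12:45, 14:15-15:15.
Divya ∩ Kira ∩ Rosa ∩ Jun ∩ Yosef ∩ Yuki: 10:00-10:15.
Divya ∩ Kira ∩ Rosa ∩ Jun ∩ Yosef ∩ Yuki ∩ Wendy: 10:00-10:15.
So the common availability across everyone is 10:00-10:15.

10:00-10:15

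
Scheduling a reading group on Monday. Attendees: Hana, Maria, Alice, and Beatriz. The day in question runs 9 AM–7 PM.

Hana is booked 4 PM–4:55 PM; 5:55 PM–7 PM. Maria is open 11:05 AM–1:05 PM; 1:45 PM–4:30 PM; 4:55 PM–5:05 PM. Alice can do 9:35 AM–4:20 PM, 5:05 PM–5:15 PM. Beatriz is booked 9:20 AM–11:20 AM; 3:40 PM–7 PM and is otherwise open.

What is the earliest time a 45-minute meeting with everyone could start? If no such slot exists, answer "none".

Hana free: 09:00-16:00, 16:55-17:55 (invert busy blocks within the working day).
Maria free: 11:05-13:05, 13:45-16:30, 16:55-17:05.
Alice free: 09:35-16:20, 17:05-17:15.
Beatriz free: 09:00-09:20, 11:20-15:40 (invert busy blocks within the working day).
Hana ∩ Maria: 11:05-13:05, 13:45-16:00, 16:55-17:05.
Hana ∩ Maria ∩ Alice: 11:05-13:05, 13:45-16:00.
Hana ∩ Maria ∩ Alice ∩ Beatriz: 11:20-13:05, 13:45-15:40.
Those are the intersection windows.
The first common window of at least 45 minutes is 11:20-13:05, so the earliest start is 11:20.

11:20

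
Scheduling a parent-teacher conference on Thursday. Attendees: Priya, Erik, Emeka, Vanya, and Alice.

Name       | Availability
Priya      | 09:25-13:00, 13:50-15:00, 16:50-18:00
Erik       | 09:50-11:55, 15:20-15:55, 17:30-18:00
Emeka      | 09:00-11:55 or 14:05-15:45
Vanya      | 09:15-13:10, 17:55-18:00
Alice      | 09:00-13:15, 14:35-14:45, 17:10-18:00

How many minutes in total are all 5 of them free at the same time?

125

Priya ∩ Erik: 09:50-11:55, 17:30-18:00.
Priya ∩ Erik ∩ Emeka: 09:50-11:55.
Priya ∩ Erik ∩ Emeka ∩ Vanya: 09:50-11:55.
Priya ∩ Erik ∩ Emeka ∩ Vanya ∩ Alice: 09:50-11:55.
That's a single block of 125 minutes.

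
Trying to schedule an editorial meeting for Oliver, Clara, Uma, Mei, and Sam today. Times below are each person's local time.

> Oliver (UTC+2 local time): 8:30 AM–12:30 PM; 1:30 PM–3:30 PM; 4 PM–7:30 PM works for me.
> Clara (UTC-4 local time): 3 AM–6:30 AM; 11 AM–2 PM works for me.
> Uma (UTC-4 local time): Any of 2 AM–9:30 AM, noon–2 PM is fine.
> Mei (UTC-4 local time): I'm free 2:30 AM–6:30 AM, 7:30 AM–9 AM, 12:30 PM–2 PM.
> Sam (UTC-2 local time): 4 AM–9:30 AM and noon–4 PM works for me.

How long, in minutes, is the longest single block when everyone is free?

210

Oliver in UTC: 06:30-10:30, 11:30-13:30, 14:00-17:30 (subtract 2h to convert from UTC+2).
Clara in UTC: 07:00-10:30, 15:00-18:00 (add 4h to convert from UTC-4).
Uma in UTC: 06:00-13:30, 16:00-18:00 (add 4h to convert from UTC-4).
Mei in UTC: 06:30-10:30, 11:30-13:00, 16:30-18:00 (add 4h to convert from UTC-4).
Sam in UTC: 06:00-11:30, 14:00-18:00 (add 2h to convert from UTC-2).
Oliver ∩ Clara: 07:00-10:30, 15:00-17:30.
Oliver ∩ Clara ∩ Uma: 07:00-10:30, 16:00-17:30.
Oliver ∩ Clara ∩ Uma ∩ Mei: 07:00-10:30, 16:30-17:30.
Oliver ∩ Clara ∩ Uma ∩ Mei ∩ Sam: 07:00-10:30, 16:30-17:30.
So the common availability across everyone is 07:00-10:30, 16:30-17:30.
The longest is 07:00-10:30 at 210 minutes.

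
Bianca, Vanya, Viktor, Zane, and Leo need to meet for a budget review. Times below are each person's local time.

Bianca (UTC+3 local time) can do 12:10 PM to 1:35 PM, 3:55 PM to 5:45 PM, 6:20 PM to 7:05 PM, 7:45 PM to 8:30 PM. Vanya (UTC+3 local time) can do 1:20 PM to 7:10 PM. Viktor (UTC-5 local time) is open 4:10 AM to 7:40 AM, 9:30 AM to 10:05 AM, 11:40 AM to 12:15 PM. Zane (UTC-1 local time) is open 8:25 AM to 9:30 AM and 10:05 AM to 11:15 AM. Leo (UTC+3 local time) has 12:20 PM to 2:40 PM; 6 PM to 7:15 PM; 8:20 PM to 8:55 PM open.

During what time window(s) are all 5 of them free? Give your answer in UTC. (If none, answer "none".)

Bianca in UTC: 09:10-10:35, 12:55-14:45, 15:20-16:05, 16:45-17:30 (subtract 3h to convert from UTC+3).
Vanya in UTC: 10:20-16:10 (subtract 3h to convert from UTC+3).
Viktor in UTC: 09:10-12:40, 14:30-15:05, 16:40-17:15 (add 5h to convert from UTC-5).
Zane in UTC: 09:25-10:30, 11:05-12:15 (add 1h to convert from UTC-1).
Leo in UTC: 09:20-11:40, 15:00-16:15, 17:20-17:55 (subtract 3h to convert from UTC+3).
Bianca ∩ Vanya: 10:20-10:35, 12:55-14:45, 15:20-16:05.
Bianca ∩ Vanya ∩ Viktor: 10:20-10:35, 14:30-14:45.
Bianca ∩ Vanya ∩ Viktor ∩ Zane: 10:20-10:30.
Bianca ∩ Vanya ∩ Viktor ∩ Zane ∩ Leo: 10:20-10:30.
So the common availability across everyone is 10:20-10:30.

10:20-10:30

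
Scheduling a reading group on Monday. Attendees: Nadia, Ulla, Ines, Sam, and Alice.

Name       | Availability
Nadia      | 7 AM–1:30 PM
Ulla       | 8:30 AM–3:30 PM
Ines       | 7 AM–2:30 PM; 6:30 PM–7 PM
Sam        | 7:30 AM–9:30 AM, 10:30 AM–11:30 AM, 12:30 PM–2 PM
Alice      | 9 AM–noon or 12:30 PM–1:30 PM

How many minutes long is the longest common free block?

60

Nadia ∩ Ulla: 08:30-13:30.
Nadia ∩ Ulla ∩ Ines: 08:30-13:30.
Nadia ∩ Ulla ∩ Ines ∩ Sam: 08:30-09:30, 10:30-11:30, 12:30-13:30.
Nadia ∩ Ulla ∩ Ines ∩ Sam ∩ Alice: 09:00-09:30, 10:30-11:30, 12:30-13:30.
The longest is 10:30-11:30 at 60 minutes.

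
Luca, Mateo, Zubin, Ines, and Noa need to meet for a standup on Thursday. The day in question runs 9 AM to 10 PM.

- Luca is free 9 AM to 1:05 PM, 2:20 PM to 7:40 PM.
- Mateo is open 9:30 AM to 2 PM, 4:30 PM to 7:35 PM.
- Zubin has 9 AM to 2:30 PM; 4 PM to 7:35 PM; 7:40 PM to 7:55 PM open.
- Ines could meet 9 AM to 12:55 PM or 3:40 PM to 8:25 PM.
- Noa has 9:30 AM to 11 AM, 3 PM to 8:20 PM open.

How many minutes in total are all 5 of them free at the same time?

275

Luca ∩ Mateo: 09:30-13:05, 16:30-19:35.
Luca ∩ Mateo ∩ Zubin: 09:30-13:05, 16:30-19:35.
Luca ∩ Mateo ∩ Zubin ∩ Ines: 09:30-12:55, 16:30-19:35.
Luca ∩ Mateo ∩ Zubin ∩ Ines ∩ Noa: 09:30-11:00, 16:30-19:35.
Summing the common windows: 90 + 185 = 275 minutes.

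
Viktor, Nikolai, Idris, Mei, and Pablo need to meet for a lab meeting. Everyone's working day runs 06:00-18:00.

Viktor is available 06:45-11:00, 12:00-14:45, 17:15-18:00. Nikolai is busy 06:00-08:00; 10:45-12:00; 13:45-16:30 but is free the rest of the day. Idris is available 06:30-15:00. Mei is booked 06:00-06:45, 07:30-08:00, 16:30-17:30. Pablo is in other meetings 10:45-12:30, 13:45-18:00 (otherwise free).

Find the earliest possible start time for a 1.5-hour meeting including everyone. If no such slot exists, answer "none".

08:00

Viktor free: 06:45-11:00, 12:00-14:45, 17:15-18:00.
Nikolai free: 08:00-10:45, 12:00-13:45, 16:30-18:00 (invert busy blocks within the working day).
Idris free: 06:30-15:00.
Mei free: 06:45-07:30, 08:00-16:30, 17:30-18:00 (invert busy blocks within the working day).
Pablo free: 06:00-10:45, 12:30-13:45 (invert busy blocks within the working day).
Viktor ∩ Nikolai: 08:00-10:45, 12:00-13:45, 17:15-18:00.
Viktor ∩ Nikolai ∩ Idris: 08:00-10:45, 12:00-13:45.
Viktor ∩ Nikolai ∩ Idris ∩ Mei: 08:00-10:45, 12:00-13:45.
Viktor ∩ Nikolai ∩ Idris ∩ Mei ∩ Pablo: 08:00-10:45, 12:30-13:45.
The first common window of at least 90 minutes is 08:00-10:45, so the earliest start is 08:00.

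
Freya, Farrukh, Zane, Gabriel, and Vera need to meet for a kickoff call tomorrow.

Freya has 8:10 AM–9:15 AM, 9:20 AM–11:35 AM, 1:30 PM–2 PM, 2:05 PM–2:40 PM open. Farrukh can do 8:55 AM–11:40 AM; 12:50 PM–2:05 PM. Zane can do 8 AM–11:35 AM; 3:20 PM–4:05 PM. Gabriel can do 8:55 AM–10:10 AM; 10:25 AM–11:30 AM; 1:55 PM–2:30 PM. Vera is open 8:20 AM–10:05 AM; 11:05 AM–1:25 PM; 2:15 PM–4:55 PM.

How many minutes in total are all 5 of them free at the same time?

90

Freya ∩ Farrukh: 08:55-09:15, 09:20-11:35, 13:30-14:00.
Freya ∩ Farrukh ∩ Zane: 08:55-09:15, 09:20-11:35.
Freya ∩ Farrukh ∩ Zane ∩ Gabriel: 08:55-09:15, 09:20-10:10, 10:25-11:30.
Freya ∩ Farrukh ∩ Zane ∩ Gabriel ∩ Vera: 08:55-09:15, 09:20-10:05, 11:05-11:30.
So the common availability across everyone is 08:55-09:15, 09:20-10:05, 11:05-11:30.
Summing the common windows: 20 + 45 + 25 = 90 minutes.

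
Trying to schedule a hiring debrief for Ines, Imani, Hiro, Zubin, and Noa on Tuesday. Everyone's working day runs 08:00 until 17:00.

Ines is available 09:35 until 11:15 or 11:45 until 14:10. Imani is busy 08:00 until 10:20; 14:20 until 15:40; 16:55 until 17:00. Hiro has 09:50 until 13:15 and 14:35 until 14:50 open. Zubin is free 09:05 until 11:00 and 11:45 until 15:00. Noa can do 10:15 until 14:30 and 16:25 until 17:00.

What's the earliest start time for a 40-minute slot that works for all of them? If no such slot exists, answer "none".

Ines free: 09:35-11:15, 11:45-14:10.
Imani free: 10:20-14:20, 15:40-16:55 (invert busy blocks within the working day).
Hiro free: 09:50-13:15, 14:35-14:50.
Zubin free: 09:05-11:00, 11:45-15:00.
Noa free: 10:15-14:30, 16:25-17:00.
Ines ∩ Imani: 10:20-11:15, 11:45-14:10.
Ines ∩ Imani ∩ Hiro: 10:20-11:15, 11:45-13:15.
Ines ∩ Imani ∩ Hiro ∩ Zubin: 10:20-11:00, 11:45-13:15.
Ines ∩ Imani ∩ Hiro ∩ Zubin ∩ Noa: 10:20-11:00, 11:45-13:15.
The first common window of at least 40 minutes is 10:20-11:00, so the earliest start is 10:20.

10:20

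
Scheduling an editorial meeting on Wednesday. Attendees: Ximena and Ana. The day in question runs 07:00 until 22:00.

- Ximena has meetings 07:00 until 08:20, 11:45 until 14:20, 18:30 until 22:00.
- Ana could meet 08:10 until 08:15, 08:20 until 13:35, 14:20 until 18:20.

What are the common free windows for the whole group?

Ximena free: 08:20-11:45, 14:20-18:30 (invert busy blocks within the working day).
Ana free: 08:10-08:15, 08:20-13:35, 14:20-18:20.
Ximena ∩ Ana: 08:20-11:45, 14:20-18:20.

08:20-11:45, 14:20-18:20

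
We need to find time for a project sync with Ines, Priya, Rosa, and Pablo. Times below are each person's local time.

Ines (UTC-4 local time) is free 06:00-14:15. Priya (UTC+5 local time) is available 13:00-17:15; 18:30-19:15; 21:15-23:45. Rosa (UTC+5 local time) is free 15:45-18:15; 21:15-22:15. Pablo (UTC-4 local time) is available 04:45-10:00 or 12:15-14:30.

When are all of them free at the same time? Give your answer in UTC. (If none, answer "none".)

10:45-12:15, 16:15-17:15

Ines in UTC: 10:00-18:15 (add 4h to convert from UTC-4).
Priya in UTC: 08:00-12:15, 13:30-14:15, 16:15-18:45 (subtract 5h to convert from UTC+5).
Rosa in UTC: 10:45-13:15, 16:15-17:15 (subtract 5h to convert from UTC+5).
Pablo in UTC: 08:45-14:00, 16:15-18:30 (add 4h to convert from UTC-4).
Ines ∩ Priya: 10:00-12:15, 13:30-14:15, 16:15-18:15.
Ines ∩ Priya ∩ Rosa: 10:45-12:15, 16:15-17:15.
Ines ∩ Priya ∩ Rosa ∩ Pablo: 10:45-12:15, 16:15-17:15.
Those are the intersection windows.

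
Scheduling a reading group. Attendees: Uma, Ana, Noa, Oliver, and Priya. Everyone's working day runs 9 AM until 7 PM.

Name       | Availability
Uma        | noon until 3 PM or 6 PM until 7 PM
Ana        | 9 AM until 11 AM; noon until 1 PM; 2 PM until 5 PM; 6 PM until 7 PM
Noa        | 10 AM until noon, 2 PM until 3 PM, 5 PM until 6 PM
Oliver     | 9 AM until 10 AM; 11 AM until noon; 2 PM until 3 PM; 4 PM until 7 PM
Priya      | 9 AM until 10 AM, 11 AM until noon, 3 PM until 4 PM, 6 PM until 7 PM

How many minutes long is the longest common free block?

Uma ∩ Ana: 12:00-13:00, 14:00-15:00, 18:00-19:00.
Uma ∩ Ana ∩ Noa: 14:00-15:00.
Uma ∩ Ana ∩ Noa ∩ Oliver: 14:00-15:00.
Uma ∩ Ana ∩ Noa ∩ Oliver ∩ Priya: ∅.
There is no time when everyone is free.
No common window exists, so the longest block is 0 minutes.

0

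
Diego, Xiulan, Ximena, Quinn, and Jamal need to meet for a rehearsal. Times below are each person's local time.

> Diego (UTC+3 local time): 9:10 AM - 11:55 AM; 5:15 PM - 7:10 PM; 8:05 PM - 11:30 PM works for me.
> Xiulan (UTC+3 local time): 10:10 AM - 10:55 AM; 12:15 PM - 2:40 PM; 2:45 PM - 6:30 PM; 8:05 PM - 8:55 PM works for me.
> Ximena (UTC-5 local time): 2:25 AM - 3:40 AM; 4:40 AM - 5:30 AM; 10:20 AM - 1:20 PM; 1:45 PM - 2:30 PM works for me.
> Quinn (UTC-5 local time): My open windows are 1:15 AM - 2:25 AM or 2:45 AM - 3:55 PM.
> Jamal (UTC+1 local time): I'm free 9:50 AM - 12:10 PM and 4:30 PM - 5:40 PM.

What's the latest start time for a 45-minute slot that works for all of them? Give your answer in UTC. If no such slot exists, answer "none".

none

Diego in UTC: 06:10-08:55, 14:15-16:10, 17:05-20:30 (subtract 3h to convert from UTC+3).
Xiulan in UTC: 07:10-07:55, 09:15-11:40, 11:45-15:30, 17:05-17:55 (subtract 3h to convert from UTC+3).
Ximena in UTC: 07:25-08:40, 09:40-10:30, 15:20-18:20, 18:45-19:30 (add 5h to convert from UTC-5).
Quinn in UTC: 06:15-07:25, 07:45-20:55 (add 5h to convert from UTC-5).
Jamal in UTC: 08:50-11:10, 15:30-16:40 (subtract 1h to convert from UTC+1).
Diego ∩ Xiulan: 07:10-07:55, 14:15-15:30, 17:05-17:55.
Diego ∩ Xiulan ∩ Ximena: 07:25-07:55, 15:20-15:30, 17:05-17:55.
Diego ∩ Xiulan ∩ Ximena ∩ Quinn: 07:45-07:55, 15:20-15:30, 17:05-17:55.
Diego ∩ Xiulan ∩ Ximena ∩ Quinn ∩ Jamal: ∅.
There is no time when everyone is free.
No common window is at least 45 minutes long.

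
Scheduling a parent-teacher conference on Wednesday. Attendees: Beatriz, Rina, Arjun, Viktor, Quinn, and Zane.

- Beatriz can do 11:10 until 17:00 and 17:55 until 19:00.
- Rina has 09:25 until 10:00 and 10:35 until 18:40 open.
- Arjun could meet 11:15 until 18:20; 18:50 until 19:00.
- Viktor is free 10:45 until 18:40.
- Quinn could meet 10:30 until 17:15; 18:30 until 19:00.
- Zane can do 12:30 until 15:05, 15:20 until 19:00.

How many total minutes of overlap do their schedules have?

Beatriz ∩ Rina: 11:10-17:00, 17:55-18:40.
Beatriz ∩ Rina ∩ Arjun: 11:15-17:00, 17:55-18:20.
Beatriz ∩ Rina ∩ Arjun ∩ Viktor: 11:15-17:00, 17:55-18:20.
Beatriz ∩ Rina ∩ Arjun ∩ Viktor ∩ Quinn: 11:15-17:00.
Beatriz ∩ Rina ∩ Arjun ∩ Viktor ∩ Quinn ∩ Zane: 12:30-15:05, 15:20-17:00.
So the common availability across everyone is 12:30-15:05, 15:20-17:00.
Summing the common windows: 155 + 100 = 255 minutes.

255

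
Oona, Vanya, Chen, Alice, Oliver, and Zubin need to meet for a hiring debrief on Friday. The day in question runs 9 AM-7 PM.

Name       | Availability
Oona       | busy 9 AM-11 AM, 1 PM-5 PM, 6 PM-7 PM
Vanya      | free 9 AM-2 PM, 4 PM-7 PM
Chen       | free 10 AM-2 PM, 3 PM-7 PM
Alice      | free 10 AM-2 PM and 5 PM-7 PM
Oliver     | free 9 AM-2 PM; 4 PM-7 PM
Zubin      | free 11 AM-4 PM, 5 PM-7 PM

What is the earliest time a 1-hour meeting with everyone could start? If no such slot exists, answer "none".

Oona free: 11:00-13:00, 17:00-18:00 (invert busy blocks within the working day).
Vanya free: 09:00-14:00, 16:00-19:00.
Chen free: 10:00-14:00, 15:00-19:00.
Alice free: 10:00-14:00, 17:00-19:00.
Oliver free: 09:00-14:00, 16:00-19:00.
Zubin free: 11:00-16:00, 17:00-19:00.
Oona ∩ Vanya: 11:00-13:00, 17:00-18:00.
Oona ∩ Vanya ∩ Chen: 11:00-13:00, 17:00-18:00.
Oona ∩ Vanya ∩ Chen ∩ Alice: 11:00-13:00, 17:00-18:00.
Oona ∩ Vanya ∩ Chen ∩ Alice ∩ Oliver: 11:00-13:00, 17:00-18:00.
Oona ∩ Vanya ∩ Chen ∩ Alice ∩ Oliver ∩ Zubin: 11:00-13:00, 17:00-18:00.
The first common window of at least 60 minutes is 11:00-13:00, so the earliest start is 11:00.

11:00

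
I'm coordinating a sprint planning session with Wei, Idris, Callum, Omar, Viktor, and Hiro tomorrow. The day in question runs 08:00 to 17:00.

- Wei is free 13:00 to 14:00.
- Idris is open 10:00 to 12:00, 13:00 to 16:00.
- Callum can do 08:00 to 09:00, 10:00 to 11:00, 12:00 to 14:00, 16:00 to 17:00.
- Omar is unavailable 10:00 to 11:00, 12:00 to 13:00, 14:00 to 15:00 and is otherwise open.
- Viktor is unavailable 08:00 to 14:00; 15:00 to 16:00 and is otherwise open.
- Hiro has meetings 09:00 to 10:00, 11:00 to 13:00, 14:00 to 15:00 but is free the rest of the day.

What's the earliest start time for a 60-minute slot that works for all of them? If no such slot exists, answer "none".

none

Wei free: 13:00-14:00.
Idris free: 10:00-12:00, 13:00-16:00.
Callum free: 08:00-09:00, 10:00-11:00, 12:00-14:00, 16:00-17:00.
Omar free: 08:00-10:00, 11:00-12:00, 13:00-14:00, 15:00-17:00 (invert busy blocks within the working day).
Viktor free: 14:00-15:00, 16:00-17:00 (invert busy blocks within the working day).
Hiro free: 08:00-09:00, 10:00-11:00, 13:00-14:00, 15:00-17:00 (invert busy blocks within the working day).
Wei ∩ Idris: 13:00-14:00.
Wei ∩ Idris ∩ Callum: 13:00-14:00.
Wei ∩ Idris ∩ Callum ∩ Omar: 13:00-14:00.
Wei ∩ Idris ∩ Callum ∩ Omar ∩ Viktor: ∅.
Wei ∩ Idris ∩ Callum ∩ Omar ∩ Viktor ∩ Hiro: ∅.
There is no time when everyone is free.
No common window is at least 60 minutes long.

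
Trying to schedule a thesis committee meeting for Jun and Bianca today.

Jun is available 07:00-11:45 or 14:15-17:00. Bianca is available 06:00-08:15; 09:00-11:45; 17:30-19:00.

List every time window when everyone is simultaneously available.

Jun ∩ Bianca: 07:00-08:15, 09:00-11:45.
So the common availability across everyone is 07:00-08:15, 09:00-11:45.

07:00-08:15, 09:00-11:45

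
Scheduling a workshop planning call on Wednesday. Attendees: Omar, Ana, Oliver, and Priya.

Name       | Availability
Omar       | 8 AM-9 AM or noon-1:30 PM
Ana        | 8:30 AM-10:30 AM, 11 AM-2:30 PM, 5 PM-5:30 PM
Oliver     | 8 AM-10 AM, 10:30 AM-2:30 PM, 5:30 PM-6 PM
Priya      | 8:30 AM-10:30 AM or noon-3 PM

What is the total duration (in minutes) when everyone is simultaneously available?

Omar ∩ Ana: 08:30-09:00, 12:00-13:30.
Omar ∩ Ana ∩ Oliver: 08:30-09:00, 12:00-13:30.
Omar ∩ Ana ∩ Oliver ∩ Priya: 08:30-09:00, 12:00-13:30.
So the common availability across everyone is 08:30-09:00, 12:00-13:30.
Summing the common windows: 30 + 90 = 120 minutes.

120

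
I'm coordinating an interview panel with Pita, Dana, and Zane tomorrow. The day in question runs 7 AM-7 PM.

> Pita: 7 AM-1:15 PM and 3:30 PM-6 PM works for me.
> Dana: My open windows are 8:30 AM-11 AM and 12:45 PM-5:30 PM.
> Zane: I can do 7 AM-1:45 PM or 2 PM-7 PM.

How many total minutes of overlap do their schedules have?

300

Pita ∩ Dana: 08:30-11:00, 12:45-13:15, 15:30-17:30.
Pita ∩ Dana ∩ Zane: 08:30-11:00, 12:45-13:15, 15:30-17:30.
So the common availability across everyone is 08:30-11:00, 12:45-13:15, 15:30-17:30.
Summing the common windows: 150 + 30 + 120 = 300 minutes.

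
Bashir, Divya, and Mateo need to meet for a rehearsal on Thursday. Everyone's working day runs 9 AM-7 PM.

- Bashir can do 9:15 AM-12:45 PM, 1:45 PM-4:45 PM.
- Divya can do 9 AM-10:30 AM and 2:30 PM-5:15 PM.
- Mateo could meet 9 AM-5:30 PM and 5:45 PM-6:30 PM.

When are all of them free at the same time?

Bashir ∩ Divya: 09:15-10:30, 14:30-16:45.
Bashir ∩ Divya ∩ Mateo: 09:15-10:30, 14:30-16:45.
Those are the intersection windows.

09:15-10:30, 14:30-16:45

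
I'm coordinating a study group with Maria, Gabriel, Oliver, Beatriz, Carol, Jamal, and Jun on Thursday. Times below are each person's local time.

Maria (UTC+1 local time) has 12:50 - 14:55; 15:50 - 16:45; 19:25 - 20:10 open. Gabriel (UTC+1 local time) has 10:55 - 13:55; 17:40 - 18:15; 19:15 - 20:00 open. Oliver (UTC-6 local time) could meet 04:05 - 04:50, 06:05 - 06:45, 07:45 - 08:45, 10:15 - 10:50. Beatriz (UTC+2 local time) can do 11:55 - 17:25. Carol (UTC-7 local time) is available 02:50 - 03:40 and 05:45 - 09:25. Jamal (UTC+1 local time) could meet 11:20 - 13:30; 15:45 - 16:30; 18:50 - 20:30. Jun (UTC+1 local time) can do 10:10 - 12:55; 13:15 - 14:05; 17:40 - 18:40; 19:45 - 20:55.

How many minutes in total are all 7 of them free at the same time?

0

Maria in UTC: 11:50-13:55, 14:50-15:45, 18:25-19:10 (subtract 1h to convert from UTC+1).
Gabriel in UTC: 09:55-12:55, 16:40-17:15, 18:15-19:00 (subtract 1h to convert from UTC+1).
Oliver in UTC: 10:05-10:50, 12:05-12:45, 13:45-14:45, 16:15-16:50 (add 6h to convert from UTC-6).
Beatriz in UTC: 09:55-15:25 (subtract 2h to convert from UTC+2).
Carol in UTC: 09:50-10:40, 12:45-16:25 (add 7h to convert from UTC-7).
Jamal in UTC: 10:20-12:30, 14:45-15:30, 17:50-19:30 (subtract 1h to convert from UTC+1).
Jun in UTC: 09:10-11:55, 12:15-13:05, 16:40-17:40, 18:45-19:55 (subtract 1h to convert from UTC+1).
Maria ∩ Gabriel: 11:50-12:55, 18:25-19:00.
Maria ∩ Gabriel ∩ Oliver: 12:05-12:45.
Maria ∩ Gabriel ∩ Oliver ∩ Beatriz: 12:05-12:45.
Maria ∩ Gabriel ∩ Oliver ∩ Beatriz ∩ Carol: ∅.
Maria ∩ Gabriel ∩ Oliver ∩ Beatriz ∩ Carol ∩ Jamal: ∅.
Maria ∩ Gabriel ∩ Oliver ∩ Beatriz ∩ Carol ∩ Jamal ∩ Jun: ∅.
There is no time when everyone is free.
There is no common window, so the total is 0 minutes.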